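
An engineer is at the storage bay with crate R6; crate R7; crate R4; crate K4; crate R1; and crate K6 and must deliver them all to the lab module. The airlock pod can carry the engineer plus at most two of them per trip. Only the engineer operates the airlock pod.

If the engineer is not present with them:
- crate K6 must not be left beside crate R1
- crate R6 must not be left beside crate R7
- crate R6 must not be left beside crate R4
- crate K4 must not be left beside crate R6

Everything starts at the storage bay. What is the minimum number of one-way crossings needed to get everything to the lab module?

7

Counting alone: the engineer can take at most 2 across per trip to the lab module, so moving all 6 needs at least 3 loaded trips out, with a return between consecutive ones — at least 5 crossings.
The safety rule pushes this higher. Following every safe sequence of crossings, the most of the 6 that can be at the lab module as the airlock pod arrives there on crossing 5 is 5 — never all 6.
So no plan with fewer than 7 crossings exists, and this one achieves 7:
1. Engineer goes to the lab module with crate R1 and crate R6.
2. Engineer goes back to the storage bay alone.
3. Engineer goes to the lab module with crate R7.
4. Engineer goes back to the storage bay with crate R6.
5. Engineer goes to the lab module with crate K4 and crate R4.
6. Engineer goes back to the storage bay alone.
7. Engineer goes to the lab module with crate K6 and crate R6.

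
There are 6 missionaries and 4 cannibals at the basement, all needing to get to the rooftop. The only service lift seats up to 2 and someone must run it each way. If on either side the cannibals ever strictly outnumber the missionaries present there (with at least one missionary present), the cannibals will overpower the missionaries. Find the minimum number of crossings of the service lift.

17

Counting alone: each trip to the rooftop takes at most 2 across and each return brings at least 1 back, so after t trips out (and t−1 returns) at most 2t − (t−1) of the 10 are across; that first reaches 10 at t = 9, so at least 17 crossings are needed.
The plan below uses exactly 17 crossings, so it is optimal:
1. 2 cannibals → the rooftop.  (the basement: 6M 2C; the rooftop: 0M 2C)
2. 1 cannibal ← the basement.  (the basement: 6M 3C; the rooftop: 0M 1C)
3. 2 cannibals → the rooftop.  (the basement: 6M 1C; the rooftop: 0M 3C)
4. 1 cannibal ← the basement.  (the basement: 6M 2C; the rooftop: 0M 2C)
5. 2 missionaries → the rooftop.  (the basement: 4M 2C; the rooftop: 2M 2C)
6. 1 cannibal ← the basement.  (the basement: 4M 3C; the rooftop: 2M 1C)
7. 1 missionary and 1 cannibal → the rooftop.  (the basement: 3M 2C; the rooftop: 3M 2C)
8. 1 cannibal ← the basement.  (the basement: 3M 3C; the rooftop: 3M 1C)
9. 2 cannibals → the rooftop.  (the basement: 3M 1C; the rooftop: 3M 3C)
10. 1 cannibal ← the basement.  (the basement: 3M 2C; the rooftop: 3M 2C)
11. 1 missionary and 1 cannibal → the rooftop.  (the basement: 2M 1C; the rooftop: 4M 3C)
12. 1 cannibal ← the basement.  (the basement: 2M 2C; the rooftop: 4M 2C)
13. 2 cannibals → the rooftop.  (the basement: 2M 0C; the rooftop: 4M 4C)
14. 1 cannibal ← the basement.  (the basement: 2M 1C; the rooftop: 4M 3C)
15. 1 missionary and 1 cannibal → the rooftop.  (the basement: 1M 0C; the rooftop: 5M 4C)
16. 1 cannibal ← the basement.  (the basement: 1M 1C; the rooftop: 5M 3C)
17. 1 missionary and 1 cannibal → the rooftop.  (the basement: 0M 0C; the rooftop: 6M 4C)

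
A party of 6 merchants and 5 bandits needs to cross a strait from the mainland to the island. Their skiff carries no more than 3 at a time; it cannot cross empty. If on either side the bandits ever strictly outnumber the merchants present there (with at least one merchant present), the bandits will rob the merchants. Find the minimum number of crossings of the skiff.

Counting alone: each trip to the island takes at most 3 across and each return brings at least 1 back, so after t trips out (and t−1 returns) at most 3t − (t−1) of the 11 are across; that first reaches 11 at t = 5, so at least 9 crossings are needed.
The plan below uses exactly 9 crossings, so it is optimal:
1. 3 bandits → the island.  (the mainland: 6M 2B; the island: 0M 3B)
2. 1 bandit ← the mainland.  (the mainland: 6M 3B; the island: 0M 2B)
3. 3 merchants → the island.  (the mainland: 3M 3B; the island: 3M 2B)
4. 1 merchant ← the mainland.  (the mainland: 4M 3B; the island: 2M 2B)
5. 2 merchants and 1 bandit → the island.  (the mainland: 2M 2B; the island: 4M 3B)
6. 1 merchant ← the mainland.  (the mainland: 3M 2B; the island: 3M 3B)
7. 2 merchants and 1 bandit → the island.  (the mainland: 1M 1B; the island: 5M 4B)
8. 1 merchant ← the mainland.  (the mainland: 2M 1B; the island: 4M 4B)
9. 2 merchants and 1 bandit → the island.  (the mainland: 0M 0B; the island: 6M 5B)

9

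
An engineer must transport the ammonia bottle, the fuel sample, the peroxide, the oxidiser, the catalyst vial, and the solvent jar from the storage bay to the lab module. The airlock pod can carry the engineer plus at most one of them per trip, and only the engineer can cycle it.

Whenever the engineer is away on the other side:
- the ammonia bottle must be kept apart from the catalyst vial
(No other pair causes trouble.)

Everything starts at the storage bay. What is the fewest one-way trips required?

11

Counting alone: the engineer can take at most 1 across per trip to the lab module, so moving all 6 needs at least 6 loaded trips out, with a return between consecutive ones — at least 11 crossings.
The plan below uses exactly 11 crossings, so it is optimal:
1. Engineer goes to the lab module with the ammonia bottle.  [the storage bay: the catalyst vial, the fuel sample, the oxidiser, the peroxide, the solvent jar | the lab module: the ammonia bottle]
2. Engineer goes back to the storage bay alone.  [the storage bay: the catalyst vial, the fuel sample, the oxidiser, the peroxide, the solvent jar | the lab module: the ammonia bottle]
3. Engineer goes to the lab module with the fuel sample.  [the storage bay: the catalyst vial, the oxidiser, the peroxide, the solvent jar | the lab module: the ammonia bottle, the fuel sample]
4. Engineer goes back to the storage bay alone.  [the storage bay: the catalyst vial, the oxidiser, the peroxide, the solvent jar | the lab module: the ammonia bottle, the fuel sample]
5. Engineer goes to the lab module with the peroxide.  [the storage bay: the catalyst vial, the oxidiser, the solvent jar | the lab module: the ammonia bottle, the fuel sample, the peroxide]
6. Engineer goes back to the storage bay alone.  [the storage bay: the catalyst vial, the oxidiser, the solvent jar | the lab module: the ammonia bottle, the fuel sample, the peroxide]
7. Engineer goes to the lab module with the oxidiser.  [the storage bay: the catalyst vial, the solvent jar | the lab module: the ammonia bottle, the fuel sample, the oxidiser, the peroxide]
8. Engineer goes back to the storage bay alone.  [the storage bay: the catalyst vial, the solvent jar | the lab module: the ammonia bottle, the fuel sample, the oxidiser, the peroxide]
9. Engineer goes to the lab module with the solvent jar.  [the storage bay: the catalyst vial | the lab module: the ammonia bottle, the fuel sample, the oxidiser, the peroxide, the solvent jar]
10. Engineer goes back to the storage bay alone.  [the storage bay: the catalyst vial | the lab module: the ammonia bottle, the fuel sample, the oxidiser, the peroxide, the solvent jar]
11. Engineer goes to the lab module with the catalyst vial.  [the storage bay: — | the lab module: the ammonia bottle, the catalyst vial, the fuel sample, the oxidiser, the peroxide, the solvent jar]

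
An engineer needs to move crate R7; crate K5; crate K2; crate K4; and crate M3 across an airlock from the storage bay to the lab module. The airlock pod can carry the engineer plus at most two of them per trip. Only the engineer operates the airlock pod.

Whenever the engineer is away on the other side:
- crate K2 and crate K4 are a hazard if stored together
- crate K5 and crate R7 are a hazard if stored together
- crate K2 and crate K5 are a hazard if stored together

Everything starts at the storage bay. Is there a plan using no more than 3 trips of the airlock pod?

Counting alone: the engineer can take at most 2 across per trip to the lab module, so moving all 5 needs at least 3 loaded trips out, with a return between consecutive ones — at least 5 crossings.
Since 3 < 5, 3 crossings cannot be enough. (The shortest complete plan in fact takes 5:)
1. Engineer goes to the lab module with crate K2 and crate R7.
2. Engineer goes back to the storage bay alone.
3. Engineer goes to the lab module with crate M3.
4. Engineer goes back to the storage bay alone.
5. Engineer goes to the lab module with crate K4 and crate K5.

No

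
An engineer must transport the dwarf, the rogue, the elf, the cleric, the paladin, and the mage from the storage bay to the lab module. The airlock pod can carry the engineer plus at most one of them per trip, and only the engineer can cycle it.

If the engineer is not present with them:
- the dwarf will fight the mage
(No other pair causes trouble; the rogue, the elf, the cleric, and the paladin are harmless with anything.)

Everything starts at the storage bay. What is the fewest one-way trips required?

11

Counting alone: the engineer can take at most 1 across per trip to the lab module, so moving all 6 needs at least 6 loaded trips out, with a return between consecutive ones — at least 11 crossings.
The plan below uses exactly 11 crossings, so it is optimal:
1. Engineer goes to the lab module with the dwarf.
2. Engineer goes back to the storage bay alone.
3. Engineer goes to the lab module with the rogue.
4. Engineer goes back to the storage bay alone.
5. Engineer goes to the lab module with the elf.
6. Engineer goes back to the storage bay alone.
7. Engineer goes to the lab module with the cleric.
8. Engineer goes back to the storage bay alone.
9. Engineer goes to the lab module with the paladin.
10. Engineer goes back to the storage bay alone.
11. Engineer goes to the lab module with the mage.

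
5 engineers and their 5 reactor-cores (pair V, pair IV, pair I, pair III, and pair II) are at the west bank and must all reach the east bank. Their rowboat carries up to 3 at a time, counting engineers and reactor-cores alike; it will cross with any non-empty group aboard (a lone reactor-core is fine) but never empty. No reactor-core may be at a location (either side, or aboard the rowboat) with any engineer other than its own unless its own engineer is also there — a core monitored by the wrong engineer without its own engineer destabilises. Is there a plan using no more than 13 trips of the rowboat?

Yes

Yes — this plan uses 11 crossings (≤ 13):
1. engineer V and reactor-core V cross → the east bank.
2. engineer V crosses ← the west bank.
3. reactor-core I, reactor-core III, and reactor-core IV cross → the east bank.
4. reactor-core V crosses ← the west bank.
5. engineer I, engineer III, and engineer IV cross → the east bank.
6. engineer IV and reactor-core IV cross ← the west bank.
7. engineer II, engineer IV, and engineer V cross → the east bank.
8. reactor-core I crosses ← the west bank.
9. reactor-core IV and reactor-core V cross → the east bank.
10. reactor-core V crosses ← the west bank.
11. reactor-core I, reactor-core II, and reactor-core V cross → the east bank.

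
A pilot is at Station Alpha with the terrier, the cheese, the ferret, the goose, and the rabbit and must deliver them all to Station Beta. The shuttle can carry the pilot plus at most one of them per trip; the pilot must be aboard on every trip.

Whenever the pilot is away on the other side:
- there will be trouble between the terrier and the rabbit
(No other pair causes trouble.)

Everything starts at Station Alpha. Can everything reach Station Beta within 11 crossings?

Yes — this plan uses 9 crossings (≤ 11):
1. Pilot goes to Station Beta with the terrier.
2. Pilot goes back to Station Alpha alone.
3. Pilot goes to Station Beta with the cheese.
4. Pilot goes back to Station Alpha alone.
5. Pilot goes to Station Beta with the ferret.
6. Pilot goes back to Station Alpha alone.
7. Pilot goes to Station Beta with the goose.
8. Pilot goes back to Station Alpha alone.
9. Pilot goes to Station Beta with the rabbit.

Yes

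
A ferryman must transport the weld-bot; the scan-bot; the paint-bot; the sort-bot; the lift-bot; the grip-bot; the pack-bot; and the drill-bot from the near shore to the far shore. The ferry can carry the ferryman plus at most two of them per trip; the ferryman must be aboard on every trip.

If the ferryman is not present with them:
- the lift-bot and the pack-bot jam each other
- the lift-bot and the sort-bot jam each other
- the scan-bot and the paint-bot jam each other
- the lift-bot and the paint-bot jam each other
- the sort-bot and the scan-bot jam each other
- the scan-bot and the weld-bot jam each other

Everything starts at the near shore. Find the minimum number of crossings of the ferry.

9

Counting alone: the ferryman can take at most 2 across per trip to the far shore, so moving all 8 needs at least 4 loaded trips out, with a return between consecutive ones — at least 7 crossings.
The safety rule pushes this higher. Following every safe sequence of crossings, the most of the 8 that can be at the far shore as the ferry arrives there on crossing 7 is 6 — never all 8.
So no plan with fewer than 9 crossings exists, and this one achieves 9:
1. Ferryman goes to the far shore with the lift-bot and the scan-bot.  [the near shore: the drill-bot, the grip-bot, the pack-bot, the paint-bot, the sort-bot, the weld-bot | the far shore: the lift-bot, the scan-bot]
2. Ferryman goes back to the near shore alone.  [the near shore: the drill-bot, the grip-bot, the pack-bot, the paint-bot, the sort-bot, the weld-bot | the far shore: the lift-bot, the scan-bot]
3. Ferryman goes to the far shore with the paint-bot and the weld-bot.  [the near shore: the drill-bot, the grip-bot, the pack-bot, the sort-bot | the far shore: the lift-bot, the paint-bot, the scan-bot, the weld-bot]
4. Ferryman goes back to the near shore with the lift-bot and the scan-bot.  [the near shore: the drill-bot, the grip-bot, the lift-bot, the pack-bot, the scan-bot, the sort-bot | the far shore: the paint-bot, the weld-bot]
5. Ferryman goes to the far shore with the pack-bot and the sort-bot.  [the near shore: the drill-bot, the grip-bot, the lift-bot, the scan-bot | the far shore: the pack-bot, the paint-bot, the sort-bot, the weld-bot]
6. Ferryman goes back to the near shore alone.  [the near shore: the drill-bot, the grip-bot, the lift-bot, the scan-bot | the far shore: the pack-bot, the paint-bot, the sort-bot, the weld-bot]
7. Ferryman goes to the far shore with the drill-bot and the grip-bot.  [the near shore: the lift-bot, the scan-bot | the far shore: the drill-bot, the grip-bot, the pack-bot, the paint-bot, the sort-bot, the weld-bot]
8. Ferryman goes back to the near shore alone.  [the near shore: the lift-bot, the scan-bot | the far shore: the drill-bot, the grip-bot, the pack-bot, the paint-bot, the sort-bot, the weld-bot]
9. Ferryman goes to the far shore with the lift-bot and the scan-bot.  [the near shore: — | the far shore: the drill-bot, the grip-bot, the lift-bot, the pack-bot, the paint-bot, the scan-bot, the sort-bot, the weld-bot]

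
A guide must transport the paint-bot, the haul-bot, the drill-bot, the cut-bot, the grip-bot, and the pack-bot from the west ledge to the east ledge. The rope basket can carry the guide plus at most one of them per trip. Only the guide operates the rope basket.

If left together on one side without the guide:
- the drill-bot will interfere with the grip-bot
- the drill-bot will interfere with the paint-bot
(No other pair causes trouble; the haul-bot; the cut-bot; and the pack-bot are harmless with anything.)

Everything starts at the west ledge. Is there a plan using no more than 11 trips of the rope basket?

Counting alone: the guide can take at most 1 across per trip to the east ledge, so moving all 6 needs at least 6 loaded trips out, with a return between consecutive ones — at least 11 crossings.
The safety rule pushes this higher. Following every safe sequence of crossings, the most of the 6 that can be at the east ledge as the rope basket arrives there on crossing 11 is 5 — never all 6.
So the move cannot be finished within 11 crossings. (The shortest complete plan takes 13:)
1. Guide goes to the east ledge with the drill-bot.  [the west ledge: the cut-bot, the grip-bot, the haul-bot, the pack-bot, the paint-bot | the east ledge: the drill-bot]
2. Guide goes back to the west ledge alone.  [the west ledge: the cut-bot, the grip-bot, the haul-bot, the pack-bot, the paint-bot | the east ledge: the drill-bot]
3. Guide goes to the east ledge with the paint-bot.  [the west ledge: the cut-bot, the grip-bot, the haul-bot, the pack-bot | the east ledge: the drill-bot, the paint-bot]
4. Guide goes back to the west ledge with the drill-bot.  [the west ledge: the cut-bot, the drill-bot, the grip-bot, the haul-bot, the pack-bot | the east ledge: the paint-bot]
5. Guide goes to the east ledge with the grip-bot.  [the west ledge: the cut-bot, the drill-bot, the haul-bot, the pack-bot | the east ledge: the grip-bot, the paint-bot]
6. Guide goes back to the west ledge alone.  [the west ledge: the cut-bot, the drill-bot, the haul-bot, the pack-bot | the east ledge: the grip-bot, the paint-bot]
7. Guide goes to the east ledge with the haul-bot.  [the west ledge: the cut-bot, the drill-bot, the pack-bot | the east ledge: the grip-bot, the haul-bot, the paint-bot]
8. Guide goes back to the west ledge alone.  [the west ledge: the cut-bot, the drill-bot, the pack-bot | the east ledge: the grip-bot, the haul-bot, the paint-bot]
9. Guide goes to the east ledge with the cut-bot.  [the west ledge: the drill-bot, the pack-bot | the east ledge: the cut-bot, the grip-bot, the haul-bot, the paint-bot]
10. Guide goes back to the west ledge alone.  [the west ledge: the drill-bot, the pack-bot | the east ledge: the cut-bot, the grip-bot, the haul-bot, the paint-bot]
11. Guide goes to the east ledge with the pack-bot.  [the west ledge: the drill-bot | the east ledge: the cut-bot, the grip-bot, the haul-bot, the pack-bot, the paint-bot]
12. Guide goes back to the west ledge alone.  [the west ledge: the drill-bot | the east ledge: the cut-bot, the grip-bot, the haul-bot, the pack-bot, the paint-bot]
13. Guide goes to the east ledge with the drill-bot.  [the west ledge: — | the east ledge: the cut-bot, the drill-bot, the grip-bot, the haul-bot, the pack-bot, the paint-bot]

No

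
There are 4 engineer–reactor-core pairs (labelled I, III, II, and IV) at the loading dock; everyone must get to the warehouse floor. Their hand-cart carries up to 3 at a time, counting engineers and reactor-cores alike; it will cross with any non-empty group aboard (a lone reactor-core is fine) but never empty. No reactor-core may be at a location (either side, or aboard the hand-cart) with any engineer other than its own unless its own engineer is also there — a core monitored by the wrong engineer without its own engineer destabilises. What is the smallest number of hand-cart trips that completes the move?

9

Counting alone: each trip to the warehouse floor takes at most 3 across and each return brings at least 1 back, so after t trips out (and t−1 returns) at most 3t − (t−1) of the 8 are across; that first reaches 8 at t = 4, so at least 7 crossings are needed.
The safety rule pushes this higher. Following every safe sequence of crossings, the most of the 8 that can be at the warehouse floor as the hand-cart arrives there on crossing 7 is 7 — never all 8.
So no plan with fewer than 9 crossings exists, and this one achieves 9:
1. engineer I and reactor-core I cross → the warehouse floor.
2. engineer I crosses ← the loading dock.
3. engineer I, engineer III, and reactor-core III cross → the warehouse floor.
4. engineer I and reactor-core I cross ← the loading dock.
5. engineer I, engineer II, and engineer IV cross → the warehouse floor.
6. reactor-core III crosses ← the loading dock.
7. reactor-core I and reactor-core III cross → the warehouse floor.
8. reactor-core I crosses ← the loading dock.
9. reactor-core I, reactor-core II, and reactor-core IV cross → the warehouse floor.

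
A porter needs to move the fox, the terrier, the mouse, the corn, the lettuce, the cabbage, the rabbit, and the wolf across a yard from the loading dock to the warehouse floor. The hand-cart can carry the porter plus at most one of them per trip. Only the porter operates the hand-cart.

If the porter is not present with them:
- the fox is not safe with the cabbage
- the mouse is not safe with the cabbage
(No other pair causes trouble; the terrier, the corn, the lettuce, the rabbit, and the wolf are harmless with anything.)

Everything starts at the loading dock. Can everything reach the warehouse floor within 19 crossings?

Yes — this plan uses 17 crossings (≤ 19):
1. Porter goes to the warehouse floor with the cabbage.
2. Porter goes back to the loading dock alone.
3. Porter goes to the warehouse floor with the fox.
4. Porter goes back to the loading dock with the cabbage.
5. Porter goes to the warehouse floor with the mouse.
6. Porter goes back to the loading dock alone.
7. Porter goes to the warehouse floor with the terrier.
8. Porter goes back to the loading dock alone.
9. Porter goes to the warehouse floor with the corn.
10. Porter goes back to the loading dock alone.
11. Porter goes to the warehouse floor with the lettuce.
12. Porter goes back to the loading dock alone.
13. Porter goes to the warehouse floor with the rabbit.
14. Porter goes back to the loading dock alone.
15. Porter goes to the warehouse floor with the wolf.
16. Porter goes back to the loading dock alone.
17. Porter goes to the warehouse floor with the cabbage.

Yes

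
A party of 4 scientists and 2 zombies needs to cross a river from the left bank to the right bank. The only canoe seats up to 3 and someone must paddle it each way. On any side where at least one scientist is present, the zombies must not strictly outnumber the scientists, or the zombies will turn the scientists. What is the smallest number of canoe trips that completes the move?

Counting alone: each trip to the right bank takes at most 3 across and each return brings at least 1 back, so after t trips out (and t−1 returns) at most 3t − (t−1) of the 6 are across; that first reaches 6 at t = 3, so at least 5 crossings are needed.
The plan below uses exactly 5 crossings, so it is optimal:
1. 2 zombies → the right bank.  (the left bank: 4S 0Z; the right bank: 0S 2Z)
2. 1 zombie ← the left bank.  (the left bank: 4S 1Z; the right bank: 0S 1Z)
3. 2 scientists and 1 zombie → the right bank.  (the left bank: 2S 0Z; the right bank: 2S 2Z)
4. 1 zombie ← the left bank.  (the left bank: 2S 1Z; the right bank: 2S 1Z)
5. 2 scientists and 1 zombie → the right bank.  (the left bank: 0S 0Z; the right bank: 4S 2Z)

5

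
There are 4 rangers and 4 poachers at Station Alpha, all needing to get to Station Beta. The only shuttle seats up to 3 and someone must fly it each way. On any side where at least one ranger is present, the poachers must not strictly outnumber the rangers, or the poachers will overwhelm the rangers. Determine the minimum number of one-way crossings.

Counting alone: each trip to Station Beta takes at most 3 across and each return brings at least 1 back, so after t trips out (and t−1 returns) at most 3t − (t−1) of the 8 are across; that first reaches 8 at t = 4, so at least 7 crossings are needed.
The safety rule pushes this higher. Following every safe sequence of crossings, the most of the 8 that can be at Station Beta as the shuttle arrives there on crossing 7 is 7 — never all 8.
So no plan with fewer than 9 crossings exists, and this one achieves 9:
1. 2 poachers → Station Beta.  (Station Alpha: 4R 2P; Station Beta: 0R 2P)
2. 1 poacher ← Station Alpha.  (Station Alpha: 4R 3P; Station Beta: 0R 1P)
3. 3 poachers → Station Beta.  (Station Alpha: 4R 0P; Station Beta: 0R 4P)
4. 1 poacher ← Station Alpha.  (Station Alpha: 4R 1P; Station Beta: 0R 3P)
5. 3 rangers → Station Beta.  (Station Alpha: 1R 1P; Station Beta: 3R 3P)
6. 1 ranger and 1 poacher ← Station Alpha.  (Station Alpha: 2R 2P; Station Beta: 2R 2P)
7. 2 rangers → Station Beta.  (Station Alpha: 0R 2P; Station Beta: 4R 2P)
8. 1 poacher ← Station Alpha.  (Station Alpha: 0R 3P; Station Beta: 4R 1P)
9. 3 poachers → Station Beta.  (Station Alpha: 0R 0P; Station Beta: 4R 4P)

9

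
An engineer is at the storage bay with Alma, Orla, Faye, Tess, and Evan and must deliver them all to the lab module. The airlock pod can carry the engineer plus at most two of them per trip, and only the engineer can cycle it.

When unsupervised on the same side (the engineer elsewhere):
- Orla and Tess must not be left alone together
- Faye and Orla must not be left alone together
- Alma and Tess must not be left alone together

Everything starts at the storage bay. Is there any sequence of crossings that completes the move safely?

Yes

1. Engineer goes to the lab module with Alma and Orla.
2. Engineer goes back to the storage bay alone.
3. Engineer goes to the lab module with Evan.
4. Engineer goes back to the storage bay alone.
5. Engineer goes to the lab module with Faye and Tess.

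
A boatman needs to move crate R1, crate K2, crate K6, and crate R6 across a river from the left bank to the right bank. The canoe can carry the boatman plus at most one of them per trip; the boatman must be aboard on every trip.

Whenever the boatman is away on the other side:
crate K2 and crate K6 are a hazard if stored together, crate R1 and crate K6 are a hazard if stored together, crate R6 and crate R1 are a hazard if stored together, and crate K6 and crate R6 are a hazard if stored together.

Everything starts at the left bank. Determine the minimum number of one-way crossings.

Whatever the first load, the items left behind include a forbidden pair without the boatman. No opening move is safe, so no plan exists.

impossible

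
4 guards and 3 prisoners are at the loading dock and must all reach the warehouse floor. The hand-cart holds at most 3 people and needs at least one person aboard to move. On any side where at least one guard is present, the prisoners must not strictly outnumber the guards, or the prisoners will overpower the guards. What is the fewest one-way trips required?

5

Counting alone: each trip to the warehouse floor takes at most 3 across and each return brings at least 1 back, so after t trips out (and t−1 returns) at most 3t − (t−1) of the 7 are across; that first reaches 7 at t = 3, so at least 5 crossings are needed.
The plan below uses exactly 5 crossings, so it is optimal:
1. 3 prisoners → the warehouse floor.  (the loading dock: 4G 0P; the warehouse floor: 0G 3P)
2. 1 prisoner ← the loading dock.  (the loading dock: 4G 1P; the warehouse floor: 0G 2P)
3. 3 guards → the warehouse floor.  (the loading dock: 1G 1P; the warehouse floor: 3G 2P)
4. 1 guard ← the loading dock.  (the loading dock: 2G 1P; the warehouse floor: 2G 2P)
5. 2 guards and 1 prisoner → the warehouse floor.  (the loading dock: 0G 0P; the warehouse floor: 4G 3P)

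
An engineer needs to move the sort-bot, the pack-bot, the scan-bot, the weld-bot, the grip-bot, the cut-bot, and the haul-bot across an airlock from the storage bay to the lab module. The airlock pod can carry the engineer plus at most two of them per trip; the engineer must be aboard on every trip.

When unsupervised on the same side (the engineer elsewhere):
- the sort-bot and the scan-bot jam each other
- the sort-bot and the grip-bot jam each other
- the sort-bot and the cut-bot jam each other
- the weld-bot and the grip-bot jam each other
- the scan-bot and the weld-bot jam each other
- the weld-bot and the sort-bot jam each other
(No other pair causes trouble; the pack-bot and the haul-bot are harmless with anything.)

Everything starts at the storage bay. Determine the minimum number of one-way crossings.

11

Counting alone: the engineer can take at most 2 across per trip to the lab module, so moving all 7 needs at least 4 loaded trips out, with a return between consecutive ones — at least 7 crossings.
The safety rule pushes this higher. Following every safe sequence of crossings, the most of the 7 that can be at the lab module as the airlock pod arrives there on crossings 7, 9 is 5, 6 respectively — never all 7.
So no plan with fewer than 11 crossings exists, and this one achieves 11:
1. Engineer goes to the lab module with the sort-bot and the weld-bot.  [the storage bay: the cut-bot, the grip-bot, the haul-bot, the pack-bot, the scan-bot | the lab module: the sort-bot, the weld-bot]
2. Engineer goes back to the storage bay with the sort-bot.  [the storage bay: the cut-bot, the grip-bot, the haul-bot, the pack-bot, the scan-bot, the sort-bot | the lab module: the weld-bot]
3. Engineer goes to the lab module with the pack-bot and the sort-bot.  [the storage bay: the cut-bot, the grip-bot, the haul-bot, the scan-bot | the lab module: the pack-bot, the sort-bot, the weld-bot]
4. Engineer goes back to the storage bay with the sort-bot.  [the storage bay: the cut-bot, the grip-bot, the haul-bot, the scan-bot, the sort-bot | the lab module: the pack-bot, the weld-bot]
5. Engineer goes to the lab module with the cut-bot and the sort-bot.  [the storage bay: the grip-bot, the haul-bot, the scan-bot | the lab module: the cut-bot, the pack-bot, the sort-bot, the weld-bot]
6. Engineer goes back to the storage bay with the sort-bot.  [the storage bay: the grip-bot, the haul-bot, the scan-bot, the sort-bot | the lab module: the cut-bot, the pack-bot, the weld-bot]
7. Engineer goes to the lab module with the haul-bot and the sort-bot.  [the storage bay: the grip-bot, the scan-bot | the lab module: the cut-bot, the haul-bot, the pack-bot, the sort-bot, the weld-bot]
8. Engineer goes back to the storage bay with the sort-bot.  [the storage bay: the grip-bot, the scan-bot, the sort-bot | the lab module: the cut-bot, the haul-bot, the pack-bot, the weld-bot]
9. Engineer goes to the lab module with the grip-bot and the scan-bot.  [the storage bay: the sort-bot | the lab module: the cut-bot, the grip-bot, the haul-bot, the pack-bot, the scan-bot, the weld-bot]
10. Engineer goes back to the storage bay with the weld-bot.  [the storage bay: the sort-bot, the weld-bot | the lab module: the cut-bot, the grip-bot, the haul-bot, the pack-bot, the scan-bot]
11. Engineer goes to the lab module with the sort-bot and the weld-bot.  [the storage bay: — | the lab module: the cut-bot, the grip-bot, the haul-bot, the pack-bot, the scan-bot, the sort-bot, the weld-bot]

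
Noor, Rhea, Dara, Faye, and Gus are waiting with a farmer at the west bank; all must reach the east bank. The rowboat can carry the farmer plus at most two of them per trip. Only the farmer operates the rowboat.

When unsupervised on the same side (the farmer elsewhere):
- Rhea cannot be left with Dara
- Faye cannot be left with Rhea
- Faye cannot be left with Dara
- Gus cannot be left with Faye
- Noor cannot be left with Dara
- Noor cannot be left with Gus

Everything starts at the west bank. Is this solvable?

No

Whatever the first load, the items left behind include a forbidden pair without the farmer. No opening move is safe, so no plan exists.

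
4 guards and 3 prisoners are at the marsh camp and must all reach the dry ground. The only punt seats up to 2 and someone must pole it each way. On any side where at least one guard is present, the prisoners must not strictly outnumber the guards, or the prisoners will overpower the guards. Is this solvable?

Yes

1. 2 prisoners → the dry ground.  (the marsh camp: 4G 1P; the dry ground: 0G 2P)
2. 1 prisoner ← the marsh camp.  (the marsh camp: 4G 2P; the dry ground: 0G 1P)
3. 2 prisoners → the dry ground.  (the marsh camp: 4G 0P; the dry ground: 0G 3P)
4. 1 prisoner ← the marsh camp.  (the marsh camp: 4G 1P; the dry ground: 0G 2P)
5. 2 guards → the dry ground.  (the marsh camp: 2G 1P; the dry ground: 2G 2P)
6. 1 prisoner ← the marsh camp.  (the marsh camp: 2G 2P; the dry ground: 2G 1P)
7. 1 guard and 1 prisoner → the dry ground.  (the marsh camp: 1G 1P; the dry ground: 3G 2P)
8. 1 guard ← the marsh camp.  (the marsh camp: 2G 1P; the dry ground: 2G 2P)
9. 1 guard and 1 prisoner → the dry ground.  (the marsh camp: 1G 0P; the dry ground: 3G 3P)
10. 1 prisoner ← the marsh camp.  (the marsh camp: 1G 1P; the dry ground: 3G 2P)
11. 1 guard and 1 prisoner → the dry ground.  (the marsh camp: 0G 0P; the dry ground: 4G 3P)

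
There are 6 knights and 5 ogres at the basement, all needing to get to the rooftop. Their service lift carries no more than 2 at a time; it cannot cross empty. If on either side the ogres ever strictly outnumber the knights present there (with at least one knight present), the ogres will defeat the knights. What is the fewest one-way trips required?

19

Counting alone: each trip to the rooftop takes at most 2 across and each return brings at least 1 back, so after t trips out (and t−1 returns) at most 2t − (t−1) of the 11 are across; that first reaches 11 at t = 10, so at least 19 crossings are needed.
The plan below uses exactly 19 crossings, so it is optimal:
1. 2 ogres → the rooftop.  (the basement: 6K 3O; the rooftop: 0K 2O)
2. 1 ogre ← the basement.  (the basement: 6K 4O; the rooftop: 0K 1O)
3. 2 ogres → the rooftop.  (the basement: 6K 2O; the rooftop: 0K 3O)
4. 1 ogre ← the basement.  (the basement: 6K 3O; the rooftop: 0K 2O)
5. 2 knights → the rooftop.  (the basement: 4K 3O; the rooftop: 2K 2O)
6. 1 ogre ← the basement.  (the basement: 4K 4O; the rooftop: 2K 1O)
7. 1 knight and 1 ogre → the rooftop.  (the basement: 3K 3O; the rooftop: 3K 2O)
8. 1 knight ← the basement.  (the basement: 4K 3O; the rooftop: 2K 2O)
9. 1 knight and 1 ogre → the rooftop.  (the basement: 3K 2O; the rooftop: 3K 3O)
10. 1 ogre ← the basement.  (the basement: 3K 3O; the rooftop: 3K 2O)
11. 1 knight and 1 ogre → the rooftop.  (the basement: 2K 2O; the rooftop: 4K 3O)
12. 1 knight ← the basement.  (the basement: 3K 2O; the rooftop: 3K 3O)
13. 1 knight and 1 ogre → the rooftop.  (the basement: 2K 1O; the rooftop: 4K 4O)
14. 1 ogre ← the basement.  (the basement: 2K 2O; the rooftop: 4K 3O)
15. 1 knight and 1 ogre → the rooftop.  (the basement: 1K 1O; the rooftop: 5K 4O)
16. 1 knight ← the basement.  (the basement: 2K 1O; the rooftop: 4K 4O)
17. 1 knight and 1 ogre → the rooftop.  (the basement: 1K 0O; the rooftop: 5K 5O)
18. 1 ogre ← the basement.  (the basement: 1K 1O; the rooftop: 5K 4O)
19. 1 knight and 1 ogre → the rooftop.  (the basement: 0K 0O; the rooftop: 6K 5O)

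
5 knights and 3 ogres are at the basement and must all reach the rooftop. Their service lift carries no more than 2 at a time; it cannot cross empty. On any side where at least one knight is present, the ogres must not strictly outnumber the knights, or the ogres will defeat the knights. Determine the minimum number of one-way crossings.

Counting alone: each trip to the rooftop takes at most 2 across and each return brings at least 1 back, so after t trips out (and t−1 returns) at most 2t − (t−1) of the 8 are across; that first reaches 8 at t = 7, so at least 13 crossings are needed.
The plan below uses exactly 13 crossings, so it is optimal:
1. 2 ogres → the rooftop.  (the basement: 5K 1O; the rooftop: 0K 2O)
2. 1 ogre ← the basement.  (the basement: 5K 2O; the rooftop: 0K 1O)
3. 2 ogres → the rooftop.  (the basement: 5K 0O; the rooftop: 0K 3O)
4. 1 ogre ← the basement.  (the basement: 5K 1O; the rooftop: 0K 2O)
5. 2 knights → the rooftop.  (the basement: 3K 1O; the rooftop: 2K 2O)
6. 1 ogre ← the basement.  (the basement: 3K 2O; the rooftop: 2K 1O)
7. 1 knight and 1 ogre → the rooftop.  (the basement: 2K 1O; the rooftop: 3K 2O)
8. 1 ogre ← the basement.  (the basement: 2K 2O; the rooftop: 3K 1O)
9. 2 ogres → the rooftop.  (the basement: 2K 0O; the rooftop: 3K 3O)
10. 1 ogre ← the basement.  (the basement: 2K 1O; the rooftop: 3K 2O)
11. 1 knight and 1 ogre → the rooftop.  (the basement: 1K 0O; the rooftop: 4K 3O)
12. 1 ogre ← the basement.  (the basement: 1K 1O; the rooftop: 4K 2O)
13. 1 knight and 1 ogre → the rooftop.  (the basement: 0K 0O; the rooftop: 5K 3O)

13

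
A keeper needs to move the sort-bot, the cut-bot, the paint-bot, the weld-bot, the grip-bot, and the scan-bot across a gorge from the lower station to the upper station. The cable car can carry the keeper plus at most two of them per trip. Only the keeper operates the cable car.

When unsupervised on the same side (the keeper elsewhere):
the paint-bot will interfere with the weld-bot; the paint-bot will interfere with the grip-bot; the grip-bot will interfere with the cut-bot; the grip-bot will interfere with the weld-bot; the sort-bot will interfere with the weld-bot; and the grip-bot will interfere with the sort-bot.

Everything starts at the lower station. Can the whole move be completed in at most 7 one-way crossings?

No

Counting alone: the keeper can take at most 2 across per trip to the upper station, so moving all 6 needs at least 3 loaded trips out, with a return between consecutive ones — at least 5 crossings.
The safety rule pushes this higher. Following every safe sequence of crossings, the most of the 6 that can be at the upper station as the cable car arrives there on crossings 5, 7 is 4, 5 respectively — never all 6.
So the move cannot be finished within 7 crossings. (The shortest complete plan takes 9:)
1. Keeper goes to the upper station with the grip-bot and the weld-bot.  [the lower station: the cut-bot, the paint-bot, the scan-bot, the sort-bot | the upper station: the grip-bot, the weld-bot]
2. Keeper goes back to the lower station with the weld-bot.  [the lower station: the cut-bot, the paint-bot, the scan-bot, the sort-bot, the weld-bot | the upper station: the grip-bot]
3. Keeper goes to the upper station with the paint-bot and the sort-bot.  [the lower station: the cut-bot, the scan-bot, the weld-bot | the upper station: the grip-bot, the paint-bot, the sort-bot]
4. Keeper goes back to the lower station with the grip-bot.  [the lower station: the cut-bot, the grip-bot, the scan-bot, the weld-bot | the upper station: the paint-bot, the sort-bot]
5. Keeper goes to the upper station with the cut-bot and the weld-bot.  [the lower station: the grip-bot, the scan-bot | the upper station: the cut-bot, the paint-bot, the sort-bot, the weld-bot]
6. Keeper goes back to the lower station with the weld-bot.  [the lower station: the grip-bot, the scan-bot, the weld-bot | the upper station: the cut-bot, the paint-bot, the sort-bot]
7. Keeper goes to the upper station with the scan-bot and the weld-bot.  [the lower station: the grip-bot | the upper station: the cut-bot, the paint-bot, the scan-bot, the sort-bot, the weld-bot]
8. Keeper goes back to the lower station with the weld-bot.  [the lower station: the grip-bot, the weld-bot | the upper station: the cut-bot, the paint-bot, the scan-bot, the sort-bot]
9. Keeper goes to the upper station with the grip-bot and the weld-bot.  [the lower station: — | the upper station: the cut-bot, the grip-bot, the paint-bot, the scan-bot, the sort-bot, the weld-bot]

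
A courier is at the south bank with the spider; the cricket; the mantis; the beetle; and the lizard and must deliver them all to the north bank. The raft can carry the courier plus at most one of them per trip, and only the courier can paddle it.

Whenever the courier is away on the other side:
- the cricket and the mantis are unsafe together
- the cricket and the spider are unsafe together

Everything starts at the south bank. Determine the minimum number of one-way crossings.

11

Counting alone: the courier can take at most 1 across per trip to the north bank, so moving all 5 needs at least 5 loaded trips out, with a return between consecutive ones — at least 9 crossings.
The safety rule pushes this higher. Following every safe sequence of crossings, the most of the 5 that can be at the north bank as the raft arrives there on crossing 9 is 4 — never all 5.
So no plan with fewer than 11 crossings exists, and this one achieves 11:
1. Courier goes to the north bank with the cricket.  [the south bank: the beetle, the lizard, the mantis, the spider | the north bank: the cricket]
2. Courier goes back to the south bank alone.  [the south bank: the beetle, the lizard, the mantis, the spider | the north bank: the cricket]
3. Courier goes to the north bank with the spider.  [the south bank: the beetle, the lizard, the mantis | the north bank: the cricket, the spider]
4. Courier goes back to the south bank with the cricket.  [the south bank: the beetle, the cricket, the lizard, the mantis | the north bank: the spider]
5. Courier goes to the north bank with the mantis.  [the south bank: the beetle, the cricket, the lizard | the north bank: the mantis, the spider]
6. Courier goes back to the south bank alone.  [the south bank: the beetle, the cricket, the lizard | the north bank: the mantis, the spider]
7. Courier goes to the north bank with the beetle.  [the south bank: the cricket, the lizard | the north bank: the beetle, the mantis, the spider]
8. Courier goes back to the south bank alone.  [the south bank: the cricket, the lizard | the north bank: the beetle, the mantis, the spider]
9. Courier goes to the north bank with the lizard.  [the south bank: the cricket | the north bank: the beetle, the lizard, the mantis, the spider]
10. Courier goes back to the south bank alone.  [the south bank: the cricket | the north bank: the beetle, the lizard, the mantis, the spider]
11. Courier goes to the north bank with the cricket.  [the south bank: — | the north bank: the beetle, the cricket, the lizard, the mantis, the spider]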